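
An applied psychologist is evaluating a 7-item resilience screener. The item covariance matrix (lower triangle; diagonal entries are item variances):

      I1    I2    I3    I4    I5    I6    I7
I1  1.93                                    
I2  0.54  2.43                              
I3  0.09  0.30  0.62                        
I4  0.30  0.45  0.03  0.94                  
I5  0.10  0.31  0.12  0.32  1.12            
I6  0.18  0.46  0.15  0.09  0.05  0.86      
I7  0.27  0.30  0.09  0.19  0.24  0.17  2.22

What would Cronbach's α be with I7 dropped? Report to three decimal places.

α = 0.563

Remaining items: I1, I2, I3, I4, I5, I6 (k = 6).
Σσᵢ² = 1.93 + 2.43 + 0.62 + 0.94 + 1.12 + 0.86 = 7.90
total variance = 7.90 + 2 × 3.49 = 14.88
α (item deleted) = (6/5)·(1 − 7.90/14.88) = 0.563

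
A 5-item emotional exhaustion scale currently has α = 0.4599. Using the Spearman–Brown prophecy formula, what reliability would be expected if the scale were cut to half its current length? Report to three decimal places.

Length factor m = 1/2
α' = m·α / (1 − (1−m)·α)
   = 1/2 × 0.4599 / (1 − (1 − 1/2) × 0.4599)
   = 0.2299 / 0.7701 = 0.299

predicted reliability = 0.299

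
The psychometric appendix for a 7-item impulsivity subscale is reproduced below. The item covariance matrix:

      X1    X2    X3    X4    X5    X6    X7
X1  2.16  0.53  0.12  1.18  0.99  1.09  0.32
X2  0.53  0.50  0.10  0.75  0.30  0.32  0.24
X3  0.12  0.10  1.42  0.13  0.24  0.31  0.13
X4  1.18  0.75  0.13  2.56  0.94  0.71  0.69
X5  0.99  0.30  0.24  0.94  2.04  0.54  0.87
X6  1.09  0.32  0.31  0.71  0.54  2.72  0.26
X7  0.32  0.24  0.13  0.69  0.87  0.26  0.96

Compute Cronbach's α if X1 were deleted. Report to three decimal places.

α = 0.674

Remaining items: X2, X3, X4, X5, X6, X7 (k = 6).
Σσ²ᵢ = 0.50 + 1.42 + 2.56 + 2.04 + 2.72 + 0.96 = 10.20
σ²_T = 10.20 + 2 × 6.53 = 23.26
α (item deleted) = (6/5)·(1 − 10.20/23.26) = 0.674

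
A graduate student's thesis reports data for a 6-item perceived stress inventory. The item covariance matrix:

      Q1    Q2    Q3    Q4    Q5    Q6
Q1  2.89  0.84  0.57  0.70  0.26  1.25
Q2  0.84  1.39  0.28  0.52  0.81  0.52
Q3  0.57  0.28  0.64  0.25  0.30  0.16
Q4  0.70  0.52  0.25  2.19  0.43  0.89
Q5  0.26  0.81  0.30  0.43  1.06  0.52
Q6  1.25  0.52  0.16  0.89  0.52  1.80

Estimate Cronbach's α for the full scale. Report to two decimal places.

Cronbach's α = 0.75

sum of item variances = 2.89 + 1.39 + 0.64 + 2.19 + 1.06 + 1.80 = 9.97
Sum of the distinct covariances = 8.30
Var(T) = 9.97 + 2 × 8.30 = 26.57
α = (k/(k−1))·(1 − sum of item variances/Var(T)) = (6/5)·(1 − 9.97/26.57) = 0.75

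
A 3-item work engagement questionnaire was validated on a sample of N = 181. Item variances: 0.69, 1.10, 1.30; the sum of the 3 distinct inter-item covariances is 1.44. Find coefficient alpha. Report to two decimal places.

α = 0.72

ΣVar(i) = 0.69 + 1.10 + 1.30 = 3.09
Sum of distinct covariances = 1.44
σ²_T = ΣVar(i) + 2·Σcov = 3.09 + 2 × 1.44 = 5.97
α = (3/2)·(1 − 3.09/5.97) = 0.72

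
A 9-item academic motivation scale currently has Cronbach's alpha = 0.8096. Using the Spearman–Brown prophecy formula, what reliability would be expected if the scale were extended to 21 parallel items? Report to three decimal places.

predicted reliability = 0.908

Length factor m = 21/9 = 2.3333
α' = m·α / (1 + (m−1)·α)
   = 21/9 × 0.8096 / (1 + (21/9 − 1) × 0.8096)
   = 1.8891 / 2.0795 = 0.908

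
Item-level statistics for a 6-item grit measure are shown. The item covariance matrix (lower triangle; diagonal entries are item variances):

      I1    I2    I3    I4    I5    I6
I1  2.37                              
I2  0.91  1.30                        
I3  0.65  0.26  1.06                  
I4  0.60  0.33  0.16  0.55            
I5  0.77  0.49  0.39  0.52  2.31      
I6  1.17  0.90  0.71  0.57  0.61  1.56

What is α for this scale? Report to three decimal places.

Σσ²ᵢ = 2.37 + 1.30 + 1.06 + 0.55 + 2.31 + 1.56 = 9.15
Σ_{i<j} σ_ij = 9.04
σ²_total = 9.15 + 2 × 9.04 = 27.23
α = (k/(k−1))·(1 − Σσ²ᵢ/σ²_total) = (6/5)·(1 − 9.15/27.23) = 0.797

α = 0.797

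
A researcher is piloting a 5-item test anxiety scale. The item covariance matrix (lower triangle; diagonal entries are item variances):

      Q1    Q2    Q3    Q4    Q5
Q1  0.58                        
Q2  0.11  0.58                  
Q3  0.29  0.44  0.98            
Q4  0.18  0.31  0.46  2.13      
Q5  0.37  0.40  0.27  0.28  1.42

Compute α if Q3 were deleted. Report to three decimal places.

Remaining items: Q1, Q2, Q4, Q5 (k = 4).
ΣVar(i) = 0.58 + 0.58 + 2.13 + 1.42 = 4.71
σ²_T = 4.71 + 2 × 1.65 = 8.01
α (item deleted) = (4/3)·(1 − 4.71/8.01) = 0.549

α = 0.549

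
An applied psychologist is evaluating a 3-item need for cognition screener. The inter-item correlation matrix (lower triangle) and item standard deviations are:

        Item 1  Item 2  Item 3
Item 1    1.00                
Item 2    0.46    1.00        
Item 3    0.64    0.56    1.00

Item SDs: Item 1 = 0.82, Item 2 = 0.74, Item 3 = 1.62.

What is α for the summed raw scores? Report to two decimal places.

α = 0.73

Σσ²ᵢ = 0.82² + 0.74² + 1.62² = 3.8444
Covariances σ_ij = r_ij · s_i · s_j:
  σ(Item 1,Item 2) = 0.46 × 0.82 × 0.74 = 0.2791
  σ(Item 1,Item 3) = 0.64 × 0.82 × 1.62 = 0.8502
  σ(Item 2,Item 3) = 0.56 × 0.74 × 1.62 = 0.6713
σ²_T = Σσ²ᵢ + 2·Σσ_ij = 3.8444 + 2 × 1.8006 = 7.4456
α = (3/2)·(1 − 3.8444/7.4456) = 0.73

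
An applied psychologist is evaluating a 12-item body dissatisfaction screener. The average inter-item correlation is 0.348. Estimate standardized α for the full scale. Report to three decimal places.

standardized α = 0.865

Standardized α = k·r̄ / (1 + (k−1)·r̄) = 12 × 0.348 / (1 + 11 × 0.348)
  = 4.1760 / 4.8280 = 0.865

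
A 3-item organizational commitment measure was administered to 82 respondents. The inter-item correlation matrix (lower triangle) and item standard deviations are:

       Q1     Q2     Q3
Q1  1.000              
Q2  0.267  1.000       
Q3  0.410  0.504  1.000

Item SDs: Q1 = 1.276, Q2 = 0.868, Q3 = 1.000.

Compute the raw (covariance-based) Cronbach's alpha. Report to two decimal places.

α = 0.64

Σσ²ᵢ = 1.276² + 0.868² + 1.000² = 3.3816
Covariances σ_ij = r_ij · s_i · s_j:
  σ(Q1,Q2) = 0.267 × 1.276 × 0.868 = 0.2957
  σ(Q1,Q3) = 0.410 × 1.276 × 1.000 = 0.5232
  σ(Q2,Q3) = 0.504 × 0.868 × 1.000 = 0.4375
σ²_T = Σσ²ᵢ + 2·Σσ_ij = 3.3816 + 2 × 1.2564 = 5.8944
α = (3/2)·(1 − 3.3816/5.8944) = 0.64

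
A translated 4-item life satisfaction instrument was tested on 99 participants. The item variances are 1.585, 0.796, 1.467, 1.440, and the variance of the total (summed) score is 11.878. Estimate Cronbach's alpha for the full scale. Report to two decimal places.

sum of item variances = 1.585 + 0.796 + 1.467 + 1.440 = 5.288
α = (k/(k−1))·(1 − sum of item variances/total variance) = (4/3)·(1 − 5.288/11.878) = 0.74

α = 0.74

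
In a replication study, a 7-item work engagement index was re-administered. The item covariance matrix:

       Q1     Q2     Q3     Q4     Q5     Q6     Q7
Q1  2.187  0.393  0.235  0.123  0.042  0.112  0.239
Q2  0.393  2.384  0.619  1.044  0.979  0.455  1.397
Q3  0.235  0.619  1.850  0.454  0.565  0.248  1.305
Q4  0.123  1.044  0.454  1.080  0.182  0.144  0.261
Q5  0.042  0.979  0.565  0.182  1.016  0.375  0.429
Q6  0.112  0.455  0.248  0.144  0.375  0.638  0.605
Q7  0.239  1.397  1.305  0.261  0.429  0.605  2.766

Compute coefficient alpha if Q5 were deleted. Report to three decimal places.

Remaining items: Q1, Q2, Q3, Q4, Q6, Q7 (k = 6).
ΣVar(i) = 2.187 + 2.384 + 1.850 + 1.080 + 0.638 + 2.766 = 10.905
Var(T) = 10.905 + 2 × 7.634 = 26.173
α (item deleted) = (6/5)·(1 − 10.905/26.173) = 0.700

α = 0.700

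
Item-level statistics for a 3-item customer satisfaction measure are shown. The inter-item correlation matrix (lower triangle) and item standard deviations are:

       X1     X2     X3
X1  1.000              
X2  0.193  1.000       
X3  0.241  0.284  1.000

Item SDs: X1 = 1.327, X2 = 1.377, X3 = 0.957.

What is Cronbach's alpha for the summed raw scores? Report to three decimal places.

α = 0.467

Σσ²ᵢ = 1.327² + 1.377² + 0.957² = 4.5729
Covariances σ_ij = r_ij · s_i · s_j:
  σ(X1,X2) = 0.193 × 1.327 × 1.377 = 0.3527
  σ(X1,X3) = 0.241 × 1.327 × 0.957 = 0.3061
  σ(X2,X3) = 0.284 × 1.377 × 0.957 = 0.3743
σ²_T = Σσ²ᵢ + 2·Σσ_ij = 4.5729 + 2 × 1.0331 = 6.6391
α = (3/2)·(1 − 4.5729/6.6391) = 0.467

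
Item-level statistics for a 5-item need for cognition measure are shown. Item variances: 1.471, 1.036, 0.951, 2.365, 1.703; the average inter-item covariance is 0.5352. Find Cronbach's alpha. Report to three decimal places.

Σσ²ᵢ = 1.471 + 1.036 + 0.951 + 2.365 + 1.703 = 7.526
Sum of the 10 distinct covariances = 10 × 0.5352 = 5.3520
σ²_total = Σσ²ᵢ + 2·Σcov = 7.526 + 2 × 5.3520 = 18.2300
α = (5/4)·(1 − 7.526/18.2300) = 0.734

α = 0.734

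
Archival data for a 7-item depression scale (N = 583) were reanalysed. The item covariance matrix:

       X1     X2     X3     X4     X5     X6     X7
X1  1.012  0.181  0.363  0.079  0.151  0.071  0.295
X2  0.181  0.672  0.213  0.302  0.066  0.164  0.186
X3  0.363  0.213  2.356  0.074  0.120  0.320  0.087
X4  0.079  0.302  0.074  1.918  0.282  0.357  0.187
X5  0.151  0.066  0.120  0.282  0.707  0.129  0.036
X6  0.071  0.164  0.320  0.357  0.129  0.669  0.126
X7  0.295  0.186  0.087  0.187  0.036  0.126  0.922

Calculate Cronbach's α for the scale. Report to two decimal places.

Σσᵢ² = 1.012 + 0.672 + 2.356 + 1.918 + 0.707 + 0.669 + 0.922 = 8.256
Σ_{i<j} σ_ij = 3.789
total variance = 8.256 + 2 × 3.789 = 15.834
α = (k/(k−1))·(1 − Σσᵢ²/total variance) = (7/6)·(1 − 8.256/15.834) = 0.56

Cronbach's α = 0.56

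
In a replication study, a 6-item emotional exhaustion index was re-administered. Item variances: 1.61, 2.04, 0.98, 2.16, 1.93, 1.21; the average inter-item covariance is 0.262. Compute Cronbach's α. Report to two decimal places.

Σσ²ᵢ = 1.61 + 2.04 + 0.98 + 2.16 + 1.93 + 1.21 = 9.93
Sum of the 15 distinct covariances = 15 × 0.262 = 3.930
total variance = Σσ²ᵢ + 2·Σcov = 9.93 + 2 × 3.930 = 17.790
α = (6/5)·(1 − 9.93/17.790) = 0.53

Cronbach's α = 0.53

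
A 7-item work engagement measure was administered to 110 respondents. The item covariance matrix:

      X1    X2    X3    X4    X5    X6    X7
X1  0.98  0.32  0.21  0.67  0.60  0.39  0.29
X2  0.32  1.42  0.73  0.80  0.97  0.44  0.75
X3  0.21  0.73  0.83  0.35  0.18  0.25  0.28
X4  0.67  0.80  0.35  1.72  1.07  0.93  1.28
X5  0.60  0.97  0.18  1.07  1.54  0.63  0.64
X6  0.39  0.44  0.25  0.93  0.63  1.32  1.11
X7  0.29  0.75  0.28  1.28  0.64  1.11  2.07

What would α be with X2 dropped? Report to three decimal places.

α = 0.813

Remaining items: X1, X3, X4, X5, X6, X7 (k = 6).
Σσ²ᵢ = 0.98 + 0.83 + 1.72 + 1.54 + 1.32 + 2.07 = 8.46
total variance = 8.46 + 2 × 8.88 = 26.22
α (item deleted) = (6/5)·(1 − 8.46/26.22) = 0.813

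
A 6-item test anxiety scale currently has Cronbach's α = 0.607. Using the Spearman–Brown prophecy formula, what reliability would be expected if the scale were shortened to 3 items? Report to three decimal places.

Length factor m = 3/6 = 0.5000
α' = m·α / (1 − (1−m)·α)
   = 3/6 × 0.607 / (1 − (1 − 3/6) × 0.607)
   = 0.3035 / 0.6965 = 0.436

predicted reliability = 0.436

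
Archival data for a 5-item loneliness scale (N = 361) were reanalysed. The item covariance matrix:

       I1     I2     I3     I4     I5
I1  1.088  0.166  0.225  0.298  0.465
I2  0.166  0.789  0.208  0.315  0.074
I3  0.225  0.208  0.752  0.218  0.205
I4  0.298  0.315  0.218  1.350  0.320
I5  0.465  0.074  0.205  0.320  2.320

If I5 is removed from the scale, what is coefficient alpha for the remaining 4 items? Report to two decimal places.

Remaining items: I1, I2, I3, I4 (k = 4).
sum of item variances = 1.088 + 0.789 + 0.752 + 1.350 = 3.979
Var(T) = 3.979 + 2 × 1.430 = 6.839
α (item deleted) = (4/3)·(1 − 3.979/6.839) = 0.56

coefficient alpha = 0.56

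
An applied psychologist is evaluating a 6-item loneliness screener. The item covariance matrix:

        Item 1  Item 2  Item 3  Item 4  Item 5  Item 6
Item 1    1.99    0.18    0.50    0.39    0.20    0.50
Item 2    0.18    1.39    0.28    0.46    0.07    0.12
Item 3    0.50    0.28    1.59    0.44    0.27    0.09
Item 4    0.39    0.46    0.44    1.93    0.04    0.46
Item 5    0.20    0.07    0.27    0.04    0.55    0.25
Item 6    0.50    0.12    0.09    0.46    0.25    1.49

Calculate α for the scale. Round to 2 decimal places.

Σσᵢ² = 1.99 + 1.39 + 1.59 + 1.93 + 0.55 + 1.49 = 8.94
Sum of off-diagonal covariances = 4.25
σ²_total = 8.94 + 2 × 4.25 = 17.44
α = (k/(k−1))·(1 − Σσᵢ²/σ²_total) = (6/5)·(1 − 8.94/17.44) = 0.58

α = 0.58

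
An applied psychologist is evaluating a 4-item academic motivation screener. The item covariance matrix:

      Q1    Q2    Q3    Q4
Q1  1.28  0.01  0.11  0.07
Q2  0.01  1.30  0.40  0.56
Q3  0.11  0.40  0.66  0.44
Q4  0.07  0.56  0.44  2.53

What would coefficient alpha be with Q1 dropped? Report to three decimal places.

Remaining items: Q2, Q3, Q4 (k = 3).
ΣVar(i) = 1.30 + 0.66 + 2.53 = 4.49
σ²_T = 4.49 + 2 × 1.40 = 7.29
α (item deleted) = (3/2)·(1 − 4.49/7.29) = 0.576

coefficient alpha = 0.576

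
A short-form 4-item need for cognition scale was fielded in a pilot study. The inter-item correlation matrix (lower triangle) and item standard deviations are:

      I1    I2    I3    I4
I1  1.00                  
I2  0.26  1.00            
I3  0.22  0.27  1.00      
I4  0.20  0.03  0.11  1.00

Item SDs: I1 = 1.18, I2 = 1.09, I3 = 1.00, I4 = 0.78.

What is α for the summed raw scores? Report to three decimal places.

α = 0.481

Σσ²ᵢ = 1.18² + 1.09² + 1.00² + 0.78² = 4.1889
Covariances σ_ij = r_ij · s_i · s_j:
  σ(I1,I2) = 0.26 × 1.18 × 1.09 = 0.3344
  σ(I1,I3) = 0.22 × 1.18 × 1.00 = 0.2596
  σ(I1,I4) = 0.20 × 1.18 × 0.78 = 0.1841
  σ(I2,I3) = 0.27 × 1.09 × 1.00 = 0.2943
  σ(I2,I4) = 0.03 × 1.09 × 0.78 = 0.0255
  σ(I3,I4) = 0.11 × 1.00 × 0.78 = 0.0858
σ²_T = Σσ²ᵢ + 2·Σσ_ij = 4.1889 + 2 × 1.1837 = 6.5563
α = (4/3)·(1 − 4.1889/6.5563) = 0.481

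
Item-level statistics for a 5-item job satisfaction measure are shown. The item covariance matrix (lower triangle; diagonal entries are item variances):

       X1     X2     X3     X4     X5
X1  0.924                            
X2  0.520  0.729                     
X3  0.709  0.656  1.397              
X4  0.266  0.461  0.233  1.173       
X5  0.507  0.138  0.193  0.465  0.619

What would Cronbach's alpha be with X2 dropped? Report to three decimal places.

Remaining items: X1, X3, X4, X5 (k = 4).
sum of item variances = 0.924 + 1.397 + 1.173 + 0.619 = 4.113
total variance = 4.113 + 2 × 2.373 = 8.859
α (item deleted) = (4/3)·(1 − 4.113/8.859) = 0.714

Cronbach's alpha = 0.714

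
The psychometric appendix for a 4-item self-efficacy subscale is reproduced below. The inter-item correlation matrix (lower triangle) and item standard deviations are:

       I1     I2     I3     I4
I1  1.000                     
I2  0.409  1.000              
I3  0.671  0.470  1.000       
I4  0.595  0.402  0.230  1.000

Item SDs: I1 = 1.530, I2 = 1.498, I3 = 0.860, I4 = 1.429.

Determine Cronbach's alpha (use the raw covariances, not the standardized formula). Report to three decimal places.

α = 0.759

Σσ²ᵢ = 1.530² + 1.498² + 0.860² + 1.429² = 7.3665
Covariances σ_ij = r_ij · s_i · s_j:
  σ(I1,I2) = 0.409 × 1.530 × 1.498 = 0.9374
  σ(I1,I3) = 0.671 × 1.530 × 0.860 = 0.8829
  σ(I1,I4) = 0.595 × 1.530 × 1.429 = 1.3009
  σ(I2,I3) = 0.470 × 1.498 × 0.860 = 0.6055
  σ(I2,I4) = 0.402 × 1.498 × 1.429 = 0.8605
  σ(I3,I4) = 0.230 × 0.860 × 1.429 = 0.2827
σ²_T = Σσ²ᵢ + 2·Σσ_ij = 7.3665 + 2 × 4.8699 = 17.1063
α = (4/3)·(1 − 7.3665/17.1063) = 0.759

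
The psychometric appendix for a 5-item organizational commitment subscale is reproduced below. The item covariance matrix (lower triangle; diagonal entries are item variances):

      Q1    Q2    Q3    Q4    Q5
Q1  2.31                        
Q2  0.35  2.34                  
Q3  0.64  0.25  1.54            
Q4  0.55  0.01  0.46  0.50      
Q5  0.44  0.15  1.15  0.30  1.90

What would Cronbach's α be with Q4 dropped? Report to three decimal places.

Remaining items: Q1, Q2, Q3, Q5 (k = 4).
ΣVar(i) = 2.31 + 2.34 + 1.54 + 1.90 = 8.09
σ²_T = 8.09 + 2 × 2.98 = 14.05
α (item deleted) = (4/3)·(1 − 8.09/14.05) = 0.566

Cronbach's α = 0.566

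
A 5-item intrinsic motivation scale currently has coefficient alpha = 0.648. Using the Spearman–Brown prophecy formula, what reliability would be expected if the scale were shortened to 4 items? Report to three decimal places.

predicted reliability = 0.596

Length factor m = 4/5 = 0.8000
α' = m·α / (1 − (1−m)·α)
   = 4/5 × 0.648 / (1 − (1 − 4/5) × 0.648)
   = 0.5184 / 0.8704 = 0.596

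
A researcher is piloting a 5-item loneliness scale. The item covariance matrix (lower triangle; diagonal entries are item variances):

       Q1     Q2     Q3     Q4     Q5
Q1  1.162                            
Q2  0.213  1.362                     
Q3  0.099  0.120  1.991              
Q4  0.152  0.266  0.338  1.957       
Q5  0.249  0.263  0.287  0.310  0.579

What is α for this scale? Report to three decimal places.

α = 0.493

Σσ²ᵢ = 1.162 + 1.362 + 1.991 + 1.957 + 0.579 = 7.051
Σ_{i<j} σ_ij = 2.297
σ²_total = 7.051 + 2 × 2.297 = 11.645
α = (k/(k−1))·(1 − Σσ²ᵢ/σ²_total) = (5/4)·(1 − 7.051/11.645) = 0.493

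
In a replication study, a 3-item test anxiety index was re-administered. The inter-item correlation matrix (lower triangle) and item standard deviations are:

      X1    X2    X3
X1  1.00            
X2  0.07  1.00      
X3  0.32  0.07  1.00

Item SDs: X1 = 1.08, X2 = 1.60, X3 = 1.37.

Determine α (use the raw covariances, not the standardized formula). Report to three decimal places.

Σσ²ᵢ = 1.08² + 1.60² + 1.37² = 5.6033
Covariances σ_ij = r_ij · s_i · s_j:
  σ(X1,X2) = 0.07 × 1.08 × 1.60 = 0.1210
  σ(X1,X3) = 0.32 × 1.08 × 1.37 = 0.4735
  σ(X2,X3) = 0.07 × 1.60 × 1.37 = 0.1534
σ²_T = Σσ²ᵢ + 2·Σσ_ij = 5.6033 + 2 × 0.7479 = 7.0991
α = (3/2)·(1 − 5.6033/7.0991) = 0.316

α = 0.316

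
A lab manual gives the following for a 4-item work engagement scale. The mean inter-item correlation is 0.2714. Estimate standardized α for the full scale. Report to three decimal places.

α = 0.598

Standardized α = k·r̄ / (1 + (k−1)·r̄) = 4 × 0.2714 / (1 + 3 × 0.2714)
  = 1.0856 / 1.8142 = 0.598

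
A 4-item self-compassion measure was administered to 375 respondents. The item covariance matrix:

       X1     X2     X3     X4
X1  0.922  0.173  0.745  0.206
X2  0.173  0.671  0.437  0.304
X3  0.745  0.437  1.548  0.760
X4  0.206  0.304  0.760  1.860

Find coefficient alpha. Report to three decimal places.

coefficient alpha = 0.683

sum of item variances = 0.922 + 0.671 + 1.548 + 1.860 = 5.001
Σ_{i<j} σ_ij = 2.625
total variance = 5.001 + 2 × 2.625 = 10.251
α = (k/(k−1))·(1 − sum of item variances/total variance) = (4/3)·(1 − 5.001/10.251) = 0.683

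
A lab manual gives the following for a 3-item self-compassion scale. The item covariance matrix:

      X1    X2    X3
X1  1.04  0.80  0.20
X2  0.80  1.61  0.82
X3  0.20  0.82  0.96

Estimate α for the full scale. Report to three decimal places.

Σσ²ᵢ = 1.04 + 1.61 + 0.96 = 3.61
Σ_{i<j} σ_ij = 1.82
σ²_total = 3.61 + 2 × 1.82 = 7.25
α = (k/(k−1))·(1 − Σσ²ᵢ/σ²_total) = (3/2)·(1 − 3.61/7.25) = 0.753

α = 0.753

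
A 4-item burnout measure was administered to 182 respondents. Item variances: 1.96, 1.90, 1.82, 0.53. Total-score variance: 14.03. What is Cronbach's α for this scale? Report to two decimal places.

Cronbach's α = 0.74

Σσ²ᵢ = 1.96 + 1.90 + 1.82 + 0.53 = 6.21
α = (k/(k−1))·(1 − Σσ²ᵢ/σ²_T) = (4/3)·(1 − 6.21/14.03) = 0.74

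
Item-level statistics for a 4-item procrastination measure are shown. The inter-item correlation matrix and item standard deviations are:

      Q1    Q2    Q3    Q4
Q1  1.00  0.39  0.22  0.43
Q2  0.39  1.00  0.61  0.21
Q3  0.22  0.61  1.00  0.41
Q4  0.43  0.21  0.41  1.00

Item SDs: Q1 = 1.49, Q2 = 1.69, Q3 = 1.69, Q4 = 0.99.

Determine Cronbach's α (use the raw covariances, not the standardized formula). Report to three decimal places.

Σσ²ᵢ = 1.49² + 1.69² + 1.69² + 0.99² = 8.9124
Covariances σ_ij = r_ij · s_i · s_j:
  σ(Q1,Q2) = 0.39 × 1.49 × 1.69 = 0.9821
  σ(Q1,Q3) = 0.22 × 1.49 × 1.69 = 0.5540
  σ(Q1,Q4) = 0.43 × 1.49 × 0.99 = 0.6343
  σ(Q2,Q3) = 0.61 × 1.69 × 1.69 = 1.7422
  σ(Q2,Q4) = 0.21 × 1.69 × 0.99 = 0.3514
  σ(Q3,Q4) = 0.41 × 1.69 × 0.99 = 0.6860
σ²_T = Σσ²ᵢ + 2·Σσ_ij = 8.9124 + 2 × 4.9500 = 18.8124
α = (4/3)·(1 − 8.9124/18.8124) = 0.702

α = 0.702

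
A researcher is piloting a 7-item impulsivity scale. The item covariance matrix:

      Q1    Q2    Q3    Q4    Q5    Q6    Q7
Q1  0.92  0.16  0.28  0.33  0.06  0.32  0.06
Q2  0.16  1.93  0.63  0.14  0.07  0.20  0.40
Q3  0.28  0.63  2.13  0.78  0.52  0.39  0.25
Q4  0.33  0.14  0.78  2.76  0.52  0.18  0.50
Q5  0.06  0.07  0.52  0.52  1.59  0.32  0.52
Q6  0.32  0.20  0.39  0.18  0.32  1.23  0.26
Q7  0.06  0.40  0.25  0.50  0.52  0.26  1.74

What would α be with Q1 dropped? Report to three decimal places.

α = 0.599

Remaining items: Q2, Q3, Q4, Q5, Q6, Q7 (k = 6).
Σσ²ᵢ = 1.93 + 2.13 + 2.76 + 1.59 + 1.23 + 1.74 = 11.38
Var(T) = 11.38 + 2 × 5.68 = 22.74
α (item deleted) = (6/5)·(1 − 11.38/22.74) = 0.599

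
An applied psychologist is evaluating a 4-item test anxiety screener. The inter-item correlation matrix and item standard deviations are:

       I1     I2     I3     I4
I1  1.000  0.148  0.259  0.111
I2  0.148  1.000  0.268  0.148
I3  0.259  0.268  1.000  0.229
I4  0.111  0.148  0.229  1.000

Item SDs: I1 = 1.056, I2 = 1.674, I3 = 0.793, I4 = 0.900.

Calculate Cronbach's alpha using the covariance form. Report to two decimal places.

Σσ²ᵢ = 1.056² + 1.674² + 0.793² + 0.900² = 5.3563
Covariances σ_ij = r_ij · s_i · s_j:
  σ(I1,I2) = 0.148 × 1.056 × 1.674 = 0.2616
  σ(I1,I3) = 0.259 × 1.056 × 0.793 = 0.2169
  σ(I1,I4) = 0.111 × 1.056 × 0.900 = 0.1055
  σ(I2,I3) = 0.268 × 1.674 × 0.793 = 0.3558
  σ(I2,I4) = 0.148 × 1.674 × 0.900 = 0.2230
  σ(I3,I4) = 0.229 × 0.793 × 0.900 = 0.1634
σ²_T = Σσ²ᵢ + 2·Σσ_ij = 5.3563 + 2 × 1.3262 = 8.0087
α = (4/3)·(1 − 5.3563/8.0087) = 0.44

Cronbach's alpha = 0.44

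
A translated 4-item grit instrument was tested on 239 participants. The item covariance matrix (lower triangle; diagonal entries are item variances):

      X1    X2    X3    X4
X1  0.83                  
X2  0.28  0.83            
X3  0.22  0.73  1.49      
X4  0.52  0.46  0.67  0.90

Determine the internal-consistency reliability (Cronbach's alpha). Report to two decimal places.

ΣVar(i) = 0.83 + 0.83 + 1.49 + 0.90 = 4.05
Sum of the distinct covariances = 2.88
Var(T) = 4.05 + 2 × 2.88 = 9.81
α = (k/(k−1))·(1 − ΣVar(i)/Var(T)) = (4/3)·(1 − 4.05/9.81) = 0.78

α = 0.78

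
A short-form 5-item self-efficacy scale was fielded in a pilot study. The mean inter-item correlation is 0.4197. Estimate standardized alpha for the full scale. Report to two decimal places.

Standardized α = k·r̄ / (1 + (k−1)·r̄) = 5 × 0.4197 / (1 + 4 × 0.4197)
  = 2.0985 / 2.6788 = 0.78

α = 0.78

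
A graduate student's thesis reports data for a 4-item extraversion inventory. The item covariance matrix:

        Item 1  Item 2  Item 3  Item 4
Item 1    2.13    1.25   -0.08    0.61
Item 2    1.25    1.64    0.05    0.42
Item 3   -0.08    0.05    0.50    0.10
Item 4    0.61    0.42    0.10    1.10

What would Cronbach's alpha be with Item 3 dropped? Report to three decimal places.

α = 0.725

Remaining items: Item 1, Item 2, Item 4 (k = 3).
Σσ²ᵢ = 2.13 + 1.64 + 1.10 = 4.87
Var(T) = 4.87 + 2 × 2.28 = 9.43
α (item deleted) = (3/2)·(1 − 4.87/9.43) = 0.725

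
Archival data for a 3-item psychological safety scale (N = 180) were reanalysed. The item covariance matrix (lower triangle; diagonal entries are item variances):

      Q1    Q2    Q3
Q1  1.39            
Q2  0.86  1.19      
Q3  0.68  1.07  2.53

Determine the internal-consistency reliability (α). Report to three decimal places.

α = 0.758

ΣVar(i) = 1.39 + 1.19 + 2.53 = 5.11
Sum of off-diagonal covariances = 2.61
σ²_total = 5.11 + 2 × 2.61 = 10.33
α = (k/(k−1))·(1 − ΣVar(i)/σ²_total) = (3/2)·(1 − 5.11/10.33) = 0.758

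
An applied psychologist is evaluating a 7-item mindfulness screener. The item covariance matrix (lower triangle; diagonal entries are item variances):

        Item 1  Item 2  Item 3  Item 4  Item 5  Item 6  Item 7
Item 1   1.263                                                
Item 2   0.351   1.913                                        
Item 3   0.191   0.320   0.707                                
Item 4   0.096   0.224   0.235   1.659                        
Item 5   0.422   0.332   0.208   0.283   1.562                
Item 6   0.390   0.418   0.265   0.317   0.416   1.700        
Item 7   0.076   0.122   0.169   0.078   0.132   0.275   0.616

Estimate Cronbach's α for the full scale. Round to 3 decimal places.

α = 0.619

Σσᵢ² = 1.263 + 1.913 + 0.707 + 1.659 + 1.562 + 1.700 + 0.616 = 9.420
Sum of the distinct covariances = 5.320
total variance = 9.420 + 2 × 5.320 = 20.060
α = (k/(k−1))·(1 − Σσᵢ²/total variance) = (7/6)·(1 − 9.420/20.060) = 0.619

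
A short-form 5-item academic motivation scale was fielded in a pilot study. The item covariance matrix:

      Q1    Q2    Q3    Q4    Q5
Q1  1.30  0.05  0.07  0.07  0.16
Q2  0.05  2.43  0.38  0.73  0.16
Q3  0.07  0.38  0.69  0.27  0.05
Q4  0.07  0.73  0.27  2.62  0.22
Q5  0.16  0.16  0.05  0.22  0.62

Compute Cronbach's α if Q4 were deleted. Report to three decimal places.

Remaining items: Q1, Q2, Q3, Q5 (k = 4).
sum of item variances = 1.30 + 2.43 + 0.69 + 0.62 = 5.04
total variance = 5.04 + 2 × 0.87 = 6.78
α (item deleted) = (4/3)·(1 − 5.04/6.78) = 0.342

Cronbach's α = 0.342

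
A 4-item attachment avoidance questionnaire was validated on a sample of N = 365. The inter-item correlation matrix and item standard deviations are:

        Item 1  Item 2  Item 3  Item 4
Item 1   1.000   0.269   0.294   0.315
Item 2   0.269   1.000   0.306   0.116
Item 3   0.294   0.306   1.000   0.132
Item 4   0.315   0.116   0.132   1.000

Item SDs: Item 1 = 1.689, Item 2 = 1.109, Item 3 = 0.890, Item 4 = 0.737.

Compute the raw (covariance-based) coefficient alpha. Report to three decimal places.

Σσ²ᵢ = 1.689² + 1.109² + 0.890² + 0.737² = 5.4179
Covariances σ_ij = r_ij · s_i · s_j:
  σ(Item 1,Item 2) = 0.269 × 1.689 × 1.109 = 0.5039
  σ(Item 1,Item 3) = 0.294 × 1.689 × 0.890 = 0.4419
  σ(Item 1,Item 4) = 0.315 × 1.689 × 0.737 = 0.3921
  σ(Item 2,Item 3) = 0.306 × 1.109 × 0.890 = 0.3020
  σ(Item 2,Item 4) = 0.116 × 1.109 × 0.737 = 0.0948
  σ(Item 3,Item 4) = 0.132 × 0.890 × 0.737 = 0.0866
σ²_T = Σσ²ᵢ + 2·Σσ_ij = 5.4179 + 2 × 1.8213 = 9.0605
α = (4/3)·(1 − 5.4179/9.0605) = 0.536

α = 0.536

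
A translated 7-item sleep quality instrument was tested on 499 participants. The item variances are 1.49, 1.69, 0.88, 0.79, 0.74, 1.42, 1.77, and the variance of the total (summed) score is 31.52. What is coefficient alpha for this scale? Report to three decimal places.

coefficient alpha = 0.842

ΣVar(i) = 1.49 + 1.69 + 0.88 + 0.79 + 0.74 + 1.42 + 1.77 = 8.78
α = (k/(k−1))·(1 − ΣVar(i)/σ²_T) = (7/6)·(1 − 8.78/31.52) = 0.842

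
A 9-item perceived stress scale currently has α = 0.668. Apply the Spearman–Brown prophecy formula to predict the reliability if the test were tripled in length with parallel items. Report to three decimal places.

Length factor m = 3
α' = m·α / (1 + (m−1)·α)
   = 3 × 0.668 / (1 + (3 − 1) × 0.668)
   = 2.0040 / 2.3360 = 0.858

predicted reliability = 0.858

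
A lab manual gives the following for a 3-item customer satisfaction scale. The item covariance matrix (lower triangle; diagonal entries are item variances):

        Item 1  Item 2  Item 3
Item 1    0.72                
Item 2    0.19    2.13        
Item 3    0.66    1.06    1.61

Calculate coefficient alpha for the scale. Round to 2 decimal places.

coefficient alpha = 0.69

ΣVar(i) = 0.72 + 2.13 + 1.61 = 4.46
Sum of the distinct covariances = 1.91
σ²_T = 4.46 + 2 × 1.91 = 8.28
α = (k/(k−1))·(1 − ΣVar(i)/σ²_T) = (3/2)·(1 − 4.46/8.28) = 0.69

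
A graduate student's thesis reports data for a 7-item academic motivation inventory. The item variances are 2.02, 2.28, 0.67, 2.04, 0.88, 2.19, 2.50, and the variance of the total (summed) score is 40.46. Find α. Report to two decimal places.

Σσ²ᵢ = 2.02 + 2.28 + 0.67 + 2.04 + 0.88 + 2.19 + 2.50 = 12.58
α = (k/(k−1))·(1 − Σσ²ᵢ/Var(T)) = (7/6)·(1 − 12.58/40.46) = 0.80

α = 0.80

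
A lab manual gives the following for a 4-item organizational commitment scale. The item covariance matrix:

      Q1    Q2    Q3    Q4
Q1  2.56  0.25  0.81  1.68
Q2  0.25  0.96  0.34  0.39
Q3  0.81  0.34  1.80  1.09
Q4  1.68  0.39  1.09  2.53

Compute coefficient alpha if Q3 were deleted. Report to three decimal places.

coefficient alpha = 0.651

Remaining items: Q1, Q2, Q4 (k = 3).
ΣVar(i) = 2.56 + 0.96 + 2.53 = 6.05
total variance = 6.05 + 2 × 2.32 = 10.69
α (item deleted) = (3/2)·(1 − 6.05/10.69) = 0.651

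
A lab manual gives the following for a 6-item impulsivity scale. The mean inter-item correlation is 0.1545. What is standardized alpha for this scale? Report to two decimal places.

standardized alpha = 0.52

Standardized α = k·r̄ / (1 + (k−1)·r̄) = 6 × 0.1545 / (1 + 5 × 0.1545)
  = 0.9270 / 1.7725 = 0.52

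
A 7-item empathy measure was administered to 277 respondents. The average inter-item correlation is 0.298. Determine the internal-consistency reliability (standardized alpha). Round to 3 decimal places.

Standardized α = k·r̄ / (1 + (k−1)·r̄) = 7 × 0.298 / (1 + 6 × 0.298)
  = 2.0860 / 2.7880 = 0.748

standardized alpha = 0.748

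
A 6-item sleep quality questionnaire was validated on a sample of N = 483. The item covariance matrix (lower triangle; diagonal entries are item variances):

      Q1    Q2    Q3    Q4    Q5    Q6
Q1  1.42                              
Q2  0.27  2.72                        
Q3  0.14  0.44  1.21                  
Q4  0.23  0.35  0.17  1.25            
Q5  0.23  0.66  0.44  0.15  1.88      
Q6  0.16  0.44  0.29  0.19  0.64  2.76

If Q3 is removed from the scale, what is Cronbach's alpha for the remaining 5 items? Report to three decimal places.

Remaining items: Q1, Q2, Q4, Q5, Q6 (k = 5).
Σσᵢ² = 1.42 + 2.72 + 1.25 + 1.88 + 2.76 = 10.03
σ²_total = 10.03 + 2 × 3.32 = 16.67
α (item deleted) = (5/4)·(1 − 10.03/16.67) = 0.498

α = 0.498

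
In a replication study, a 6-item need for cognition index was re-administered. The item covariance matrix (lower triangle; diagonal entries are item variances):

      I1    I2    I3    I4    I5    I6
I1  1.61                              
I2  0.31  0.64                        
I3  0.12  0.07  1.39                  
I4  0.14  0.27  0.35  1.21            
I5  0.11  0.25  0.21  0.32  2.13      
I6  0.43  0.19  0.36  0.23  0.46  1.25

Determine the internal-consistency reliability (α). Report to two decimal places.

α = 0.58

Σσᵢ² = 1.61 + 0.64 + 1.39 + 1.21 + 2.13 + 1.25 = 8.23
Σ_{i<j} σ_ij = 3.82
σ²_T = 8.23 + 2 × 3.82 = 15.87
α = (k/(k−1))·(1 − Σσᵢ²/σ²_T) = (6/5)·(1 − 8.23/15.87) = 0.58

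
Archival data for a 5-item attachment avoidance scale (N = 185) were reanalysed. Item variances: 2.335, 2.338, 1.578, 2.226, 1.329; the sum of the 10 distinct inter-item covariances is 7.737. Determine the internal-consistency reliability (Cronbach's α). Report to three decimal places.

α = 0.765

Σσᵢ² = 2.335 + 2.338 + 1.578 + 2.226 + 1.329 = 9.806
Sum of distinct covariances = 7.737
total variance = Σσᵢ² + 2·Σcov = 9.806 + 2 × 7.737 = 25.280
α = (5/4)·(1 − 9.806/25.280) = 0.765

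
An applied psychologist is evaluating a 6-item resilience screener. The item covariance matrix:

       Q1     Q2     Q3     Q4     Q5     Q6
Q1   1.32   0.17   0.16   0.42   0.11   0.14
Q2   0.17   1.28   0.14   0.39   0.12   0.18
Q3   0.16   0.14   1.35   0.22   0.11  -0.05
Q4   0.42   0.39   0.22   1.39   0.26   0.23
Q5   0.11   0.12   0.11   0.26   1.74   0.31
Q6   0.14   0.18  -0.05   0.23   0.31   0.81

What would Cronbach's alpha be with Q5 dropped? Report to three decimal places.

α = 0.493

Remaining items: Q1, Q2, Q3, Q4, Q6 (k = 5).
ΣVar(i) = 1.32 + 1.28 + 1.35 + 1.39 + 0.81 = 6.15
Var(T) = 6.15 + 2 × 2.00 = 10.15
α (item deleted) = (5/4)·(1 − 6.15/10.15) = 0.493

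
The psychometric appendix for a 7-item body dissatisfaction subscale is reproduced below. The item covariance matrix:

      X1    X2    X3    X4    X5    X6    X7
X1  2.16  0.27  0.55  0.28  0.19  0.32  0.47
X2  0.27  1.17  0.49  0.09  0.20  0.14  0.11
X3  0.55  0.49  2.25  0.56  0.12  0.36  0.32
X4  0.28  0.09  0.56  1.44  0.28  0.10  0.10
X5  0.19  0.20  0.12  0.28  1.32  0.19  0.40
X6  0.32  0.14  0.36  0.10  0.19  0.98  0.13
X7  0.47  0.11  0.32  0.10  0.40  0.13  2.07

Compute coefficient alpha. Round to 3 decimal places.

coefficient alpha = 0.582

ΣVar(i) = 2.16 + 1.17 + 2.25 + 1.44 + 1.32 + 0.98 + 2.07 = 11.39
Sum of off-diagonal covariances = 5.67
Var(T) = 11.39 + 2 × 5.67 = 22.73
α = (k/(k−1))·(1 − ΣVar(i)/Var(T)) = (7/6)·(1 − 11.39/22.73) = 0.582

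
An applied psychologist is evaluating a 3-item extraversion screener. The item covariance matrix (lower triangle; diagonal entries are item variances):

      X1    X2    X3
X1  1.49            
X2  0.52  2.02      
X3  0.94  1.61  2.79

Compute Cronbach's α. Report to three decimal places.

α = 0.740

Σσᵢ² = 1.49 + 2.02 + 2.79 = 6.30
Sum of the distinct covariances = 3.07
Var(T) = 6.30 + 2 × 3.07 = 12.44
α = (k/(k−1))·(1 − Σσᵢ²/Var(T)) = (3/2)·(1 − 6.30/12.44) = 0.740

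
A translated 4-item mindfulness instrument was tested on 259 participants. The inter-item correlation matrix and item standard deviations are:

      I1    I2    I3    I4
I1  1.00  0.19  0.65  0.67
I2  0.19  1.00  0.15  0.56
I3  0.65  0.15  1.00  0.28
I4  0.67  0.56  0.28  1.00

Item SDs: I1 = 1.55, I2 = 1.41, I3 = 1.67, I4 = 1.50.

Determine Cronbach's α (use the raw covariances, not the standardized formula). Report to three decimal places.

Cronbach's α = 0.741

Σσ²ᵢ = 1.55² + 1.41² + 1.67² + 1.50² = 9.4295
Covariances σ_ij = r_ij · s_i · s_j:
  σ(I1,I2) = 0.19 × 1.55 × 1.41 = 0.4152
  σ(I1,I3) = 0.65 × 1.55 × 1.67 = 1.6825
  σ(I1,I4) = 0.67 × 1.55 × 1.50 = 1.5578
  σ(I2,I3) = 0.15 × 1.41 × 1.67 = 0.3532
  σ(I2,I4) = 0.56 × 1.41 × 1.50 = 1.1844
  σ(I3,I4) = 0.28 × 1.67 × 1.50 = 0.7014
σ²_T = Σσ²ᵢ + 2·Σσ_ij = 9.4295 + 2 × 5.8945 = 21.2185
α = (4/3)·(1 − 9.4295/21.2185) = 0.741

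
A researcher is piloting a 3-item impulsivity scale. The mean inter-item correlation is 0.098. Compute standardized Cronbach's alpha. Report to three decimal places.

standardized Cronbach's alpha = 0.246

Standardized α = k·r̄ / (1 + (k−1)·r̄) = 3 × 0.098 / (1 + 2 × 0.098)
  = 0.2940 / 1.1960 = 0.246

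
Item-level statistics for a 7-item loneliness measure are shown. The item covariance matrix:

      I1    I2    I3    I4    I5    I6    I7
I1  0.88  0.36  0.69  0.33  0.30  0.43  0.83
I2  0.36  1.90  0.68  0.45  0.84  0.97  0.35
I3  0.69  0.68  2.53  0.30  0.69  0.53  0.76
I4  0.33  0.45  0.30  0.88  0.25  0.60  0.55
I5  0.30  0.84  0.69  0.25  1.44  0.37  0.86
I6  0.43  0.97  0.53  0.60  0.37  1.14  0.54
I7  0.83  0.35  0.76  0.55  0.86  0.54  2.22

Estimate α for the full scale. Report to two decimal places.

α = 0.79

Σσ²ᵢ = 0.88 + 1.90 + 2.53 + 0.88 + 1.44 + 1.14 + 2.22 = 10.99
Sum of the distinct covariances = 11.68
total variance = 10.99 + 2 × 11.68 = 34.35
α = (k/(k−1))·(1 − Σσ²ᵢ/total variance) = (7/6)·(1 − 10.99/34.35) = 0.79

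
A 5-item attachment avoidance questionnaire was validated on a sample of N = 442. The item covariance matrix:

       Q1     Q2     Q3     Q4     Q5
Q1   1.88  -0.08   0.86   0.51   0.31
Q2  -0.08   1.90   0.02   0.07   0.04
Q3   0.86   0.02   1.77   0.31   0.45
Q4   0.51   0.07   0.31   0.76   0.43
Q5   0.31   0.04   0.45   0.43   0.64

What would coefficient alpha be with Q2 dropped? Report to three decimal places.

Remaining items: Q1, Q3, Q4, Q5 (k = 4).
sum of item variances = 1.88 + 1.77 + 0.76 + 0.64 = 5.05
σ²_total = 5.05 + 2 × 2.87 = 10.79
α (item deleted) = (4/3)·(1 − 5.05/10.79) = 0.709

α = 0.709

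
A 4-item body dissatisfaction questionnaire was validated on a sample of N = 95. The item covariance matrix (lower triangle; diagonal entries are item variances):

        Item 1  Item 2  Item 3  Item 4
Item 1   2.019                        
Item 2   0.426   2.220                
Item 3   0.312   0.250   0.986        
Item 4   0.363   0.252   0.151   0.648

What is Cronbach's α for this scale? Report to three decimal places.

Σσ²ᵢ = 2.019 + 2.220 + 0.986 + 0.648 = 5.873
Sum of the distinct covariances = 1.754
total variance = 5.873 + 2 × 1.754 = 9.381
α = (k/(k−1))·(1 − Σσ²ᵢ/total variance) = (4/3)·(1 − 5.873/9.381) = 0.499

Cronbach's α = 0.499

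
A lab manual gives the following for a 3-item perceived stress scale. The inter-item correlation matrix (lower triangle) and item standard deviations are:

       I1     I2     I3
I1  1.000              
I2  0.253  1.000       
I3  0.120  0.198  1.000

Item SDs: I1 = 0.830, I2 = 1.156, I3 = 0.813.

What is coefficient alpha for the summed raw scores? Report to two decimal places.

Σσ²ᵢ = 0.830² + 1.156² + 0.813² = 2.6862
Covariances σ_ij = r_ij · s_i · s_j:
  σ(I1,I2) = 0.253 × 0.830 × 1.156 = 0.2427
  σ(I1,I3) = 0.120 × 0.830 × 0.813 = 0.0810
  σ(I2,I3) = 0.198 × 1.156 × 0.813 = 0.1861
σ²_T = Σσ²ᵢ + 2·Σσ_ij = 2.6862 + 2 × 0.5098 = 3.7058
α = (3/2)·(1 − 2.6862/3.7058) = 0.41

coefficient alpha = 0.41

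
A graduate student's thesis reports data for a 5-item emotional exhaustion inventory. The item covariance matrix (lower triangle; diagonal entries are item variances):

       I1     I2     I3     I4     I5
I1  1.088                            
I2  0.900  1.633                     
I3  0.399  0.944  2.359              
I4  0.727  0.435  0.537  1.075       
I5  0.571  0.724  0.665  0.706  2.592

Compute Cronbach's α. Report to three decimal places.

α = 0.752

Σσ²ᵢ = 1.088 + 1.633 + 2.359 + 1.075 + 2.592 = 8.747
Σ_{i<j} σ_ij = 6.608
total variance = 8.747 + 2 × 6.608 = 21.963
α = (k/(k−1))·(1 − Σσ²ᵢ/total variance) = (5/4)·(1 − 8.747/21.963) = 0.752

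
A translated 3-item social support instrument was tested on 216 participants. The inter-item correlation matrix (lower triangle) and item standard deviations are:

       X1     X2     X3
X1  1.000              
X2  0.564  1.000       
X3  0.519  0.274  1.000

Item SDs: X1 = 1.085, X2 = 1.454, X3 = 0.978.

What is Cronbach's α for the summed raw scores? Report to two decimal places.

Cronbach's α = 0.69

Σσ²ᵢ = 1.085² + 1.454² + 0.978² = 4.2478
Covariances σ_ij = r_ij · s_i · s_j:
  σ(X1,X2) = 0.564 × 1.085 × 1.454 = 0.8898
  σ(X1,X3) = 0.519 × 1.085 × 0.978 = 0.5507
  σ(X2,X3) = 0.274 × 1.454 × 0.978 = 0.3896
σ²_T = Σσ²ᵢ + 2·Σσ_ij = 4.2478 + 2 × 1.8301 = 7.9080
α = (3/2)·(1 − 4.2478/7.9080) = 0.69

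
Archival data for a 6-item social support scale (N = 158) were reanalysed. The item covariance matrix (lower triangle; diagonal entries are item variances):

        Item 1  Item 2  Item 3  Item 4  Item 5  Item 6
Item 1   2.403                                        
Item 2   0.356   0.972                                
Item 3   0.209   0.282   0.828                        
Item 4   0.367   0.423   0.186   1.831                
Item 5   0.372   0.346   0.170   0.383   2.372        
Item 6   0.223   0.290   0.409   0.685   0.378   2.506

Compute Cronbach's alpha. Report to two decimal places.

Cronbach's alpha = 0.58

Σσᵢ² = 2.403 + 0.972 + 0.828 + 1.831 + 2.372 + 2.506 = 10.912
Sum of the distinct covariances = 5.079
σ²_T = 10.912 + 2 × 5.079 = 21.070
α = (k/(k−1))·(1 − Σσᵢ²/σ²_T) = (6/5)·(1 − 10.912/21.070) = 0.58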